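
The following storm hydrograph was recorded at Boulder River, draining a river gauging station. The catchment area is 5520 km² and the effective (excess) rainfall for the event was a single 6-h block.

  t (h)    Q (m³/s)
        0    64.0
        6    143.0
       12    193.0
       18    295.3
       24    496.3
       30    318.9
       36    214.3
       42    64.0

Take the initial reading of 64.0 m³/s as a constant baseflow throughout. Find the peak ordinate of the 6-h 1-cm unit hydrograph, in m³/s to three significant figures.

Direct runoff: 0.0, 79.0, 129.0, 231.3, 432.3, 254.9, 150.3, 0.0 m³/s; ΣQ_DR = 1277 m³/s, peak = 432.3 m³/s.
Runoff depth d = ΣQ_DR·Δt / A = 1277 × 21600 / (5520 km²) = 4.996 mm.
The 1-cm UH is the DRH scaled by (10 mm)/d, so U_p = 432.3 × 10/4.996 = 865 m³/s.

U_p ≈ 865 m³/s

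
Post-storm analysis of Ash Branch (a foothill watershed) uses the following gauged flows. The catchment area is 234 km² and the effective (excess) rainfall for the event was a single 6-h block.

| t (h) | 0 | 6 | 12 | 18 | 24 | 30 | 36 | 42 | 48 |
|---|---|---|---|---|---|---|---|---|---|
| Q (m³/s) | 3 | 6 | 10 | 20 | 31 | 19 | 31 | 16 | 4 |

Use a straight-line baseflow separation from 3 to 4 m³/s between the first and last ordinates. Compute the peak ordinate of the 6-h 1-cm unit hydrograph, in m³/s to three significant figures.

U_p ≈ 27.5 m³/s

Direct runoff: 0.00, 2.88, 6.75, 16.62, 27.50, 15.38, 27.25, 12.12, 0.00 m³/s; ΣQ_DR = 108.5 m³/s, peak = 27.50 m³/s.
Runoff depth d = ΣQ_DR·Δt / A = 108.5 × 21600 / (234 km²) = 10.02 mm.
The 1-cm UH is the DRH scaled by (10 mm)/d, so U_p = 27.50 × 10/10.02 = 27.5 m³/s.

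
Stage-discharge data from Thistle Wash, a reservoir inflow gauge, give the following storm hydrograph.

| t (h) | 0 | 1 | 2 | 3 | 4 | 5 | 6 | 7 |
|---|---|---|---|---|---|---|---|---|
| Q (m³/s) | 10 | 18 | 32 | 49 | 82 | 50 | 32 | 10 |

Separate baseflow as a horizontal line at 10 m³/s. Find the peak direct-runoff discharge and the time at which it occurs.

Subtracting baseflow gives direct-runoff ordinates: 0.0, 8.0, 22.0, 39.0, 72.0, 40.0, 22.0, 0.0 m³/s.
The maximum is 72.0 m³/s, occurring at the reading for t = 4 h.

Q_p = 72.0 m³/s at t = 4 h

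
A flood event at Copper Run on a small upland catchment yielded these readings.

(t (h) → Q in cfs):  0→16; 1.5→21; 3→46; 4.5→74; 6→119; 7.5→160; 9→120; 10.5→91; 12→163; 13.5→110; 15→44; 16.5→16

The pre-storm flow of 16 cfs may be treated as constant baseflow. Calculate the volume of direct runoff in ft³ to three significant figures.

Direct-runoff ordinates (Q − Q_b): 0.0, 5.0, 30.0, 58.0, 103.0, 144.0, 104.0, 75.0, 147.0, 94.0, 28.0, 0.0 cfs.
ΣQ_DR = 788.0 cfs.
With Δt = 1.5 h = 5400 s, V = ΣQ_DR · Δt = 788.0 × 5400 = 4.26 × 10^6 ft³.

V ≈ 4.26 × 10^6 ft³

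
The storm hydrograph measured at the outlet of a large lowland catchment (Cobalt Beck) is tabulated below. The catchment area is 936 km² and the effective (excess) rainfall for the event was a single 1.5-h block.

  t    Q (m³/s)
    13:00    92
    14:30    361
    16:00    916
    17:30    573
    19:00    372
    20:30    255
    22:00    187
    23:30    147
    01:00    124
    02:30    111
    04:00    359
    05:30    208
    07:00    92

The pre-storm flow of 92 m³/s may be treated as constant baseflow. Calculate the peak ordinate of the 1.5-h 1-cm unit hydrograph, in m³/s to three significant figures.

U_p ≈ 549 m³/s

Direct runoff: 0.0, 269.0, 824.0, 481.0, 280.0, 163.0, 95.0, 55.0, 32.0, 19.0, 267.0, 116.0, 0.0 m³/s; ΣQ_DR = 2601 m³/s, peak = 824.0 m³/s.
Runoff depth d = ΣQ_DR·Δt / A = 2601 × 5400 / (936 km²) = 15.01 mm.
The 1-cm UH is the DRH scaled by (10 mm)/d, so U_p = 824.0 × 10/15.01 = 549 m³/s.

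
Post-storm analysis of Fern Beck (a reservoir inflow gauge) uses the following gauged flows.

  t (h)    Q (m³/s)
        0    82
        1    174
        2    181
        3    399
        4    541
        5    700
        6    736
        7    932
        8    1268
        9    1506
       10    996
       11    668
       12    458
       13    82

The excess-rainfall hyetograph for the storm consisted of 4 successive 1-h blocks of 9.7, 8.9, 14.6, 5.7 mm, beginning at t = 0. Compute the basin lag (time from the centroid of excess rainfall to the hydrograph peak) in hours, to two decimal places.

t_L ≈ 7.08 h

Centroid of excess rainfall: t_c = Σ P_i·t̄_i / ΣP_i = 1.9190 h (block centres at 0.5, 1.5, 2.5, 3.5 h).
Hydrograph peak occurs at t = 9 h, so basin lag t_L = 9 − 1.9190 = 7.08 h.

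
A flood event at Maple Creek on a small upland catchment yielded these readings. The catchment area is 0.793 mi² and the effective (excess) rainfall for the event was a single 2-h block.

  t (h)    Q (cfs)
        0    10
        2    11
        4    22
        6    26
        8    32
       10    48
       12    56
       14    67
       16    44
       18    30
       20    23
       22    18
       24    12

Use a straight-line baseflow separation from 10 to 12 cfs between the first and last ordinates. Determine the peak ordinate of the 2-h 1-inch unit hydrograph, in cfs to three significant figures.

Direct runoff: 0.00, 0.83, 11.67, 15.50, 21.33, 37.17, 45.00, 55.83, 32.67, 18.50, 11.33, 6.17, 0.00 cfs; ΣQ_DR = 256.0 cfs, peak = 55.83 cfs.
Runoff depth d = ΣQ_DR·Δt / A = 256.0 × 7200 / (0.793 mi²) = 1.000 in.
The 1-inch UH is the DRH scaled by (1 in)/d, so U_p = 55.83 × 1/1.000 = 55.8 cfs.

U_p ≈ 55.8 cfs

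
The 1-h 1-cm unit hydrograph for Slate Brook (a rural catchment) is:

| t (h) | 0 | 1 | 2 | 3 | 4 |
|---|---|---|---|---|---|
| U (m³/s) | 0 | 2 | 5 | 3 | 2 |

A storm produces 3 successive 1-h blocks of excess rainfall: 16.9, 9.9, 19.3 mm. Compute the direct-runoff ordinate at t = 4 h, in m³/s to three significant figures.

By discrete convolution, Q_j = Σ (P_i / 10 mm) · U_{j−i}.
At t = 4 h (j=4): Q = (16.9/10)·2 + (9.9/10)·3 + (19.3/10)·5 = 16.0 m³/s.

Q ≈ 16.0 m³/s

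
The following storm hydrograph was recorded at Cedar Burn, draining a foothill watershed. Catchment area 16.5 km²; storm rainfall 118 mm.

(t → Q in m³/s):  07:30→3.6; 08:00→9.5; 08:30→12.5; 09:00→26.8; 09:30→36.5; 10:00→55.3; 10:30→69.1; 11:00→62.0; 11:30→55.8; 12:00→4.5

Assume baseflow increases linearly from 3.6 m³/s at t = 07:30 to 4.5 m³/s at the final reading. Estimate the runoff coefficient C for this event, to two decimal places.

ΣQ_DR = 295.1 m³/s; V = ΣQ_DR·Δt = 5.312 × 10^5 m³.
Runoff depth d = V / A = 32.19 mm.
C = d / P = 32.19 / 118 = 0.27.

C ≈ 0.27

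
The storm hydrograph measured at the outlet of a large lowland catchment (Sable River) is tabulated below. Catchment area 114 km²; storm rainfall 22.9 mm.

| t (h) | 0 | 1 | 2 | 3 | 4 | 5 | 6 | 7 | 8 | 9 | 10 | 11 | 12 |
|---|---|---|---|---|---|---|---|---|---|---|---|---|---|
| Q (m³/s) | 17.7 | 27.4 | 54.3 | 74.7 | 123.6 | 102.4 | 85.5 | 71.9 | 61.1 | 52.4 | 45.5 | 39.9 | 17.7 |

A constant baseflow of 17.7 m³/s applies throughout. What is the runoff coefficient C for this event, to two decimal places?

C ≈ 0.75

ΣQ_DR = 544.0 m³/s; V = ΣQ_DR·Δt = 1.958 × 10^6 m³.
Runoff depth d = V / A = 17.18 mm.
C = d / P = 17.18 / 22.9 = 0.75.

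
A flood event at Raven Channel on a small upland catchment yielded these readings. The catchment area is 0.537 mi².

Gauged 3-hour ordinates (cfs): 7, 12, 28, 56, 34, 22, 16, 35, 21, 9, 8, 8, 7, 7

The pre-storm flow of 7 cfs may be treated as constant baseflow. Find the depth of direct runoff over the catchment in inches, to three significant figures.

d ≈ 1.49 in

Direct runoff: 0.0, 5.0, 21.0, 49.0, 27.0, 15.0, 9.0, 28.0, 14.0, 2.0, 1.0, 1.0, 0.0, 0.0 cfs; ΣQ_DR = 172.0 cfs.
V = ΣQ_DR · Δt = 172.0 × 10800 s = 1.858 × 10^6 ft³.
Over A = 0.537 mi², depth = V / A = 1.49 in.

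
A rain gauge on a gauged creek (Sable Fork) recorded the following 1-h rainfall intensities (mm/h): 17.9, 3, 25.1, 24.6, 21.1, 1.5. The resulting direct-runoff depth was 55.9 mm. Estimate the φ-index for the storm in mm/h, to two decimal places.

Only the 4 blocks with intensity above φ contribute runoff: 17.9, 25.1, 24.6, 21.1 mm/h.
Σ(I−φ)·Δt = d  ⇒  (17.9+25.1+24.6+21.1 − 4φ)·1 = 55.9
φ = (88.70 − 55.9/1) / 4 = 8.20 mm/h.

φ ≈ 8.20 mm/h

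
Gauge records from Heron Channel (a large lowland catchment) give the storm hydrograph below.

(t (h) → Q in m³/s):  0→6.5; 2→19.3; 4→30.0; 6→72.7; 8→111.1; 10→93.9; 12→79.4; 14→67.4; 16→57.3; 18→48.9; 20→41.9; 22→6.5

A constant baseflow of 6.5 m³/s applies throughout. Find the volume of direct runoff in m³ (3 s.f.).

V ≈ 4.01 × 10^6 m³

Direct-runoff ordinates (Q − Q_b): 0.0, 12.8, 23.5, 66.2, 104.6, 87.4, 72.9, 60.9, 50.8, 42.4, 35.4, 0.0 m³/s.
ΣQ_DR = 556.9 m³/s.
With Δt = 2 h = 7200 s, V = ΣQ_DR · Δt = 556.9 × 7200 = 4.01 × 10^6 m³.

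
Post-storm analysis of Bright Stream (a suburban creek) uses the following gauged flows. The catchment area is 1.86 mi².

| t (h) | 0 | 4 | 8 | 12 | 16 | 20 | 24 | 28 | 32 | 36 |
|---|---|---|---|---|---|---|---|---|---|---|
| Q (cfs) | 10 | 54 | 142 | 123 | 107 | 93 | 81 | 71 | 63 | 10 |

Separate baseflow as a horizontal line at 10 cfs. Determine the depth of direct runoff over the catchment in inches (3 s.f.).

d ≈ 2.18 in

Direct runoff: 0.0, 44.0, 132.0, 113.0, 97.0, 83.0, 71.0, 61.0, 53.0, 0.0 cfs; ΣQ_DR = 654.0 cfs.
V = ΣQ_DR · Δt = 654.0 × 14400 s = 9.418 × 10^6 ft³.
Over A = 1.86 mi², depth = V / A = 2.18 in.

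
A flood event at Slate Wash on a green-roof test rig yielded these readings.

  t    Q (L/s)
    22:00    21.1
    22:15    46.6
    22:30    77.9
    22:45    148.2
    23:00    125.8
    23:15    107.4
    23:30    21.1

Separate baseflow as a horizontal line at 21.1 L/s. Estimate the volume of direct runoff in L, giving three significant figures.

V ≈ 3.60 × 10^5 L

Direct-runoff ordinates (Q − Q_b): 0.0, 25.5, 56.8, 127.1, 104.7, 86.3, 0.0 L/s.
ΣQ_DR = 400.4 L/s.
With Δt = 0.25 h = 900 s, V = ΣQ_DR · Δt = 400.4 × 900 = 3.60 × 10^5 L.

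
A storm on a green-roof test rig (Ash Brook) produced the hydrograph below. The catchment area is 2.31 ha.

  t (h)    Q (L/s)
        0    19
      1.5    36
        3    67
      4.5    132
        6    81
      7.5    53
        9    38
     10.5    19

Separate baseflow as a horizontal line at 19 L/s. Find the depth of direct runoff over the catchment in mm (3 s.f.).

d ≈ 68.5 mm

Direct runoff: 0.0, 17.0, 48.0, 113.0, 62.0, 34.0, 19.0, 0.0 L/s; ΣQ_DR = 293.0 L/s.
V = ΣQ_DR · Δt = 293.0 × 5400 s = 1.582 × 10^6 L.
Over A = 2.31 ha, depth = V / A = 68.5 mm.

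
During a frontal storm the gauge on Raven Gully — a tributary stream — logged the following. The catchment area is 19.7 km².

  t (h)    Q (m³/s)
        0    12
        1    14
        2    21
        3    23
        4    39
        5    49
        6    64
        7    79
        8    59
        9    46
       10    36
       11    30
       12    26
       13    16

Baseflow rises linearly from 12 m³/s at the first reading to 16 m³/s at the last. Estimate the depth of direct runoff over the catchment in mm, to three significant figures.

d ≈ 58.1 mm

Direct runoff: 0.00, 1.69, 8.38, 10.08, 25.77, 35.46, 50.15, 64.85, 44.54, 31.23, 20.92, 14.62, 10.31, 0.00 m³/s; ΣQ_DR = 318.0 m³/s.
V = ΣQ_DR · Δt = 318.0 × 3600 s = 1.145 × 10^6 m³.
Over A = 19.7 km², depth = V / A = 58.1 mm.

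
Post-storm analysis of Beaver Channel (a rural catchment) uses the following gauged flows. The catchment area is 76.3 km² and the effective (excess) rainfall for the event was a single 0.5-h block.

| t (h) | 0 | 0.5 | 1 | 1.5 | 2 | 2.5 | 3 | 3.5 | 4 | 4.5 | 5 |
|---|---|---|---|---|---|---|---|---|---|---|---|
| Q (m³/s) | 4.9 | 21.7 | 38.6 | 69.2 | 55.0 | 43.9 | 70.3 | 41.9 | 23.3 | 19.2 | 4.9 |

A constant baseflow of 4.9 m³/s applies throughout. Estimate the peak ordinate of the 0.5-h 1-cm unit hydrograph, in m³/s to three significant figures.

U_p ≈ 81.8 m³/s

Direct runoff: 0.0, 16.8, 33.7, 64.3, 50.1, 39.0, 65.4, 37.0, 18.4, 14.3, 0.0 m³/s; ΣQ_DR = 339.0 m³/s, peak = 65.4 m³/s.
Runoff depth d = ΣQ_DR·Δt / A = 339.0 × 1800 / (76.3 km²) = 7.997 mm.
The 1-cm UH is the DRH scaled by (10 mm)/d, so U_p = 65.4 × 10/7.997 = 81.8 m³/s.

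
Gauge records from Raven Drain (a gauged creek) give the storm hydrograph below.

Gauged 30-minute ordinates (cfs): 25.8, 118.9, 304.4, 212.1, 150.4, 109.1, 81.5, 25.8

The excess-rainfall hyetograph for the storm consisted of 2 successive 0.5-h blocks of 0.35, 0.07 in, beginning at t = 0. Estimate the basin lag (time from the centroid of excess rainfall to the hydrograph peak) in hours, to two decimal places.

Centroid of excess rainfall: t_c = Σ P_i·t̄_i / ΣP_i = 0.3333 h (block centres at 0.25, 0.75 h).
Hydrograph peak occurs at t = 1 h, so basin lag t_L = 1 − 0.3333 = 0.67 h.

t_L ≈ 0.67 h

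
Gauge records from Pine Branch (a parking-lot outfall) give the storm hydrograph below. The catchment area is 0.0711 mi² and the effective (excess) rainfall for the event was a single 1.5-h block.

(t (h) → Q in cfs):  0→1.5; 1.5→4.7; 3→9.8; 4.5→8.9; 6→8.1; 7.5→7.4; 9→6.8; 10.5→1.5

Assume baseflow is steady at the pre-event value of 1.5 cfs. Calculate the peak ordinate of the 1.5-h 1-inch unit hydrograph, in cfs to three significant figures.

Direct runoff: 0.0, 3.2, 8.3, 7.4, 6.6, 5.9, 5.3, 0.0 cfs; ΣQ_DR = 36.70 cfs, peak = 8.3 cfs.
Runoff depth d = ΣQ_DR·Δt / A = 36.70 × 5400 / (0.0711 mi²) = 1.200 in.
The 1-inch UH is the DRH scaled by (1 in)/d, so U_p = 8.3 × 1/1.200 = 6.92 cfs.

U_p ≈ 6.92 cfs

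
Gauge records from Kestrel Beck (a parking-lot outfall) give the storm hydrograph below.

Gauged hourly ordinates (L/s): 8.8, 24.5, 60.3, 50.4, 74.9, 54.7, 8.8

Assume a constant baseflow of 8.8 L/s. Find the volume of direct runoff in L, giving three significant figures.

V ≈ 7.95 × 10^5 L

Direct-runoff ordinates (Q − Q_b): 0.0, 15.7, 51.5, 41.6, 66.1, 45.9, 0.0 L/s.
ΣQ_DR = 220.8 L/s.
With Δt = 1 h = 3600 s, V = ΣQ_DR · Δt = 220.8 × 3600 = 7.95 × 10^5 L.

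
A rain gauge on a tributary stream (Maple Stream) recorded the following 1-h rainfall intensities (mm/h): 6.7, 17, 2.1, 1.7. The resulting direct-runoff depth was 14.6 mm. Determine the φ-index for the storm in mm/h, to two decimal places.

φ ≈ 4.55 mm/h

Only the 2 blocks with intensity above φ contribute runoff: 6.7, 17 mm/h.
Σ(I−φ)·Δt = d  ⇒  (6.7+17 − 2φ)·1 = 14.6
φ = (23.70 − 14.6/1) / 2 = 4.55 mm/h.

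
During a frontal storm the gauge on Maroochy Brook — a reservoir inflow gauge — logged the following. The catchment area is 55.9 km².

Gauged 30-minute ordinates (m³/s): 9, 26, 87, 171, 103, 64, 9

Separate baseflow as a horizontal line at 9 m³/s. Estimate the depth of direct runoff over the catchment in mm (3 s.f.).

Direct runoff: 0.0, 17.0, 78.0, 162.0, 94.0, 55.0, 0.0 m³/s; ΣQ_DR = 406.0 m³/s.
V = ΣQ_DR · Δt = 406.0 × 1800 s = 7.308 × 10^5 m³.
Over A = 55.9 km², depth = V / A = 13.1 mm.

d ≈ 13.1 mm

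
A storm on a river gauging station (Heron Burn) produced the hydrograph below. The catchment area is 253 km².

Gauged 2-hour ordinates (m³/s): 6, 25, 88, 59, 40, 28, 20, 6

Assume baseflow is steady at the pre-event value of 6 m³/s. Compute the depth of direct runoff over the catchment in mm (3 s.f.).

d ≈ 6.37 mm

Direct runoff: 0.0, 19.0, 82.0, 53.0, 34.0, 22.0, 14.0, 0.0 m³/s; ΣQ_DR = 224.0 m³/s.
V = ΣQ_DR · Δt = 224.0 × 7200 s = 1.613 × 10^6 m³.
Over A = 253 km², depth = V / A = 6.37 mm.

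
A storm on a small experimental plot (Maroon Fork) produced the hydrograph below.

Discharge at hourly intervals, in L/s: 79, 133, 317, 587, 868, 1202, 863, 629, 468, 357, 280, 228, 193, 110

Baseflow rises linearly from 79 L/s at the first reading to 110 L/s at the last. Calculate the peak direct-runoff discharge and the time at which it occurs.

Subtracting baseflow gives direct-runoff ordinates: 0.00, 51.62, 233.23, 500.85, 779.46, 1111.08, 769.69, 533.31, 369.92, 256.54, 177.15, 122.77, 85.38, 0.00 L/s.
The maximum is 1111.08 L/s, occurring at the reading for t = 5 h.

Q_p = 1111.08 L/s at t = 5 h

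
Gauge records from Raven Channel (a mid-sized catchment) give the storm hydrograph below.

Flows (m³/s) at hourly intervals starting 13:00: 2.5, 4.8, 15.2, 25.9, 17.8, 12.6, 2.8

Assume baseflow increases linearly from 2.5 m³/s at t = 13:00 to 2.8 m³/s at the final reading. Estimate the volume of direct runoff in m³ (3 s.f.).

Direct-runoff ordinates (Q − Q_b): 0.00, 2.25, 12.60, 23.25, 15.10, 9.85, 0.00 m³/s.
ΣQ_DR = 63.05 m³/s.
With Δt = 1 h = 3600 s, V = ΣQ_DR · Δt = 63.05 × 3600 = 2.27 × 10^5 m³.

V ≈ 2.27 × 10^5 m³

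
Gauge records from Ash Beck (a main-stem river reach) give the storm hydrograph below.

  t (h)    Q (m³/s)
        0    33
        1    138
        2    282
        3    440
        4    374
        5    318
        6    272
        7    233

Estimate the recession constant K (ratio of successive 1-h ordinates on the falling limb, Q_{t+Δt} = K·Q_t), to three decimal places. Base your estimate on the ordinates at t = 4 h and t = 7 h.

K ≈ 0.854

Using the recession-limb readings at t = 4 h and t = 7 h: Q falls from 374 to 233 m³/s over 3 intervals.
K = (Q₂/Q₁)^(1/3) = (233/374)^(1/3) = 0.854.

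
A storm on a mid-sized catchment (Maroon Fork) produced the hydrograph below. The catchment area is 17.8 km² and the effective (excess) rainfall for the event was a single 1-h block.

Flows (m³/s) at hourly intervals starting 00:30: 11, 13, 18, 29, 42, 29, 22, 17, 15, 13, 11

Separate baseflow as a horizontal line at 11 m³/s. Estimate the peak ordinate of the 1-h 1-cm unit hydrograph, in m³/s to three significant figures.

U_p ≈ 15.5 m³/s

Direct runoff: 0.0, 2.0, 7.0, 18.0, 31.0, 18.0, 11.0, 6.0, 4.0, 2.0, 0.0 m³/s; ΣQ_DR = 99.00 m³/s, peak = 31.0 m³/s.
Runoff depth d = ΣQ_DR·Δt / A = 99.00 × 3600 / (17.8 km²) = 20.02 mm.
The 1-cm UH is the DRH scaled by (10 mm)/d, so U_p = 31.0 × 10/20.02 = 15.5 m³/s.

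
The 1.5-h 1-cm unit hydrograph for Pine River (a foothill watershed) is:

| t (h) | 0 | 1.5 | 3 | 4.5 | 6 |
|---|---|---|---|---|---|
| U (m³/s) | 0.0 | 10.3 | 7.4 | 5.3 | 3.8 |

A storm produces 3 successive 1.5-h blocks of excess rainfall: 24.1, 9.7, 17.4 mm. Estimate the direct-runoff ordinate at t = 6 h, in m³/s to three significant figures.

By discrete convolution, Q_j = Σ (P_i / 10 mm) · U_{j−i}.
At t = 6 h (j=4): Q = (24.1/10)·3.8 + (9.7/10)·5.3 + (17.4/10)·7.4 = 27.2 m³/s.

Q ≈ 27.2 m³/s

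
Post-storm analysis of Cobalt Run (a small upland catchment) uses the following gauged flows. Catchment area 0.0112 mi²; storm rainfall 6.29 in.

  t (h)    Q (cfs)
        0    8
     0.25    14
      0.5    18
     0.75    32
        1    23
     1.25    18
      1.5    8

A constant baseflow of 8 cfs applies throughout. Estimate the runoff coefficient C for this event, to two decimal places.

C ≈ 0.36

ΣQ_DR = 65.00 cfs; V = ΣQ_DR·Δt = 58500 ft³.
Runoff depth d = V / A = 2.248 in.
C = d / P = 2.248 / 6.29 = 0.36.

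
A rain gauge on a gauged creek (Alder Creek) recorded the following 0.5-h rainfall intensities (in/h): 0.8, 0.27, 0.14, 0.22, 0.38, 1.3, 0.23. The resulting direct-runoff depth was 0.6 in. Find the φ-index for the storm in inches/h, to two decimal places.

φ ≈ 0.45 in/h

Only the 2 blocks with intensity above φ contribute runoff: 0.8, 1.3 in/h.
Σ(I−φ)·Δt = d  ⇒  (0.8+1.3 − 2φ)·0.5 = 0.6
φ = (2.100 − 0.6/0.5) / 2 = 0.45 in/h.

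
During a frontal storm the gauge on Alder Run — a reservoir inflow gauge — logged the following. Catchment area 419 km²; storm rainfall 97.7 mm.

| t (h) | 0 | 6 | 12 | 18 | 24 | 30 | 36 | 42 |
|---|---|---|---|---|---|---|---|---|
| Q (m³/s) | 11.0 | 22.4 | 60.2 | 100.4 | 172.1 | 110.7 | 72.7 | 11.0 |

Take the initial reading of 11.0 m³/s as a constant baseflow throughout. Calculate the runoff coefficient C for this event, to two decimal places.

ΣQ_DR = 472.5 m³/s; V = ΣQ_DR·Δt = 1.021 × 10^7 m³.
Runoff depth d = V / A = 24.36 mm.
C = d / P = 24.36 / 97.7 = 0.25.

C ≈ 0.25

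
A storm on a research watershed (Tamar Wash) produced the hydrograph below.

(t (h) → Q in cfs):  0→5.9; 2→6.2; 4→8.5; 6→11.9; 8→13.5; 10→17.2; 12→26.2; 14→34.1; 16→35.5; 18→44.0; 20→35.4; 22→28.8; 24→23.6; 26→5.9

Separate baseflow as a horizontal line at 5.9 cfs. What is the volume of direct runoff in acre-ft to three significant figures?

Direct-runoff ordinates (Q − Q_b): 0.0, 0.3, 2.6, 6.0, 7.6, 11.3, 20.3, 28.2, 29.6, 38.1, 29.5, 22.9, 17.7, 0.0 cfs.
ΣQ_DR = 214.1 cfs.
With Δt = 2 h = 7200 s, V = ΣQ_DR · Δt = 214.1 × 7200 = 1.54 × 10^6 ft³ = 35.4 acre-ft.

V ≈ 35.4 acre-ft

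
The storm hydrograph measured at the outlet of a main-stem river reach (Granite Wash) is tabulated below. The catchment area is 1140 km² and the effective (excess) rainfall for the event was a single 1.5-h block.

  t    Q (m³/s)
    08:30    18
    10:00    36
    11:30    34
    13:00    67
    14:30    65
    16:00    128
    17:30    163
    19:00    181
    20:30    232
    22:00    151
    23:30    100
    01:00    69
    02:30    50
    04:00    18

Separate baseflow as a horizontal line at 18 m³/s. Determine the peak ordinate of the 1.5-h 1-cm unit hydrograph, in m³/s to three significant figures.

Direct runoff: 0.0, 18.0, 16.0, 49.0, 47.0, 110.0, 145.0, 163.0, 214.0, 133.0, 82.0, 51.0, 32.0, 0.0 m³/s; ΣQ_DR = 1060 m³/s, peak = 214.0 m³/s.
Runoff depth d = ΣQ_DR·Δt / A = 1060 × 5400 / (1140 km²) = 5.021 mm.
The 1-cm UH is the DRH scaled by (10 mm)/d, so U_p = 214.0 × 10/5.021 = 426 m³/s.

U_p ≈ 426 m³/s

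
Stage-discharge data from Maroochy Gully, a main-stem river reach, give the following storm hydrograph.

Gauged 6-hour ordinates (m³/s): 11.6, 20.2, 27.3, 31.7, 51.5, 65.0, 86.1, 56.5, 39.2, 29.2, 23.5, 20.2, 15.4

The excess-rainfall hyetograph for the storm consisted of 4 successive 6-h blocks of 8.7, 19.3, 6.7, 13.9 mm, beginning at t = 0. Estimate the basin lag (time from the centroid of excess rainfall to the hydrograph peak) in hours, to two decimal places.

t_L ≈ 23.81 h

Centroid of excess rainfall: t_c = Σ P_i·t̄_i / ΣP_i = 12.1852 h (block centres at 3, 9, 15, 21 h).
Hydrograph peak occurs at t = 36 h, so basin lag t_L = 36 − 12.1852 = 23.81 h.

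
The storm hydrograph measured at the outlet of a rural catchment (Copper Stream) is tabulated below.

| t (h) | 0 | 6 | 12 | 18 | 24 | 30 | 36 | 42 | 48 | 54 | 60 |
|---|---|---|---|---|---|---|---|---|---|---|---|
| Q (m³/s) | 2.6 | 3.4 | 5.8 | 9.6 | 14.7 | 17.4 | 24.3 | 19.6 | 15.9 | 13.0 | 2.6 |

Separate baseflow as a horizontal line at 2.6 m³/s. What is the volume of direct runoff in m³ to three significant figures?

V ≈ 2.17 × 10^6 m³

Direct-runoff ordinates (Q − Q_b): 0.0, 0.8, 3.2, 7.0, 12.1, 14.8, 21.7, 17.0, 13.3, 10.4, 0.0 m³/s.
ΣQ_DR = 100.3 m³/s.
With Δt = 6 h = 21600 s, V = ΣQ_DR · Δt = 100.3 × 21600 = 2.17 × 10^6 m³.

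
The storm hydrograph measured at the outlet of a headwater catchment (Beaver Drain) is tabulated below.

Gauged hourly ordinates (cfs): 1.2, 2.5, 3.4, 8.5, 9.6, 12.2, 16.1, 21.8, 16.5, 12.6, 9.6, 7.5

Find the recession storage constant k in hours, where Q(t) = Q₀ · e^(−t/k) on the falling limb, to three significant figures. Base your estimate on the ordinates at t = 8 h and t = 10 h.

On the falling limb, Q drops from 16.5 to 9.6 cfs between t = 8 h and t = 10 h (Δt = 2 h).
k = −Δt / ln(Q₂/Q₁) = −2 / ln(9.6/16.5) = 3.69 h.

k ≈ 3.69 h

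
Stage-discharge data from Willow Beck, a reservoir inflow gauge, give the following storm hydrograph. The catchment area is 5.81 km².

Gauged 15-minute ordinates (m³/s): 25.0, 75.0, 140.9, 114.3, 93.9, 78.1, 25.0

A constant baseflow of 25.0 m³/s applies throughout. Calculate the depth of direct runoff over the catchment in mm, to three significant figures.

Direct runoff: 0.0, 50.0, 115.9, 89.3, 68.9, 53.1, 0.0 m³/s; ΣQ_DR = 377.2 m³/s.
V = ΣQ_DR · Δt = 377.2 × 900 s = 3.395 × 10^5 m³.
Over A = 5.81 km², depth = V / A = 58.4 mm.

d ≈ 58.4 mm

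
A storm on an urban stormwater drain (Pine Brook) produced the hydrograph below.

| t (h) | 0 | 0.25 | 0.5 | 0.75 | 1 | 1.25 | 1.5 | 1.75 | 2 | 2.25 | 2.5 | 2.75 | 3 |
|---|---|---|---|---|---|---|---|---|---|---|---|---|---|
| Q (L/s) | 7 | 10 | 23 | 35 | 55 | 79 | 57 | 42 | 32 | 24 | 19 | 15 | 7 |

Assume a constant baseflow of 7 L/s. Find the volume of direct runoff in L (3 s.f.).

Direct-runoff ordinates (Q − Q_b): 0.0, 3.0, 16.0, 28.0, 48.0, 72.0, 50.0, 35.0, 25.0, 17.0, 12.0, 8.0, 0.0 L/s.
ΣQ_DR = 314.0 L/s.
With Δt = 0.25 h = 900 s, V = ΣQ_DR · Δt = 314.0 × 900 = 2.83 × 10^5 L.

V ≈ 2.83 × 10^5 L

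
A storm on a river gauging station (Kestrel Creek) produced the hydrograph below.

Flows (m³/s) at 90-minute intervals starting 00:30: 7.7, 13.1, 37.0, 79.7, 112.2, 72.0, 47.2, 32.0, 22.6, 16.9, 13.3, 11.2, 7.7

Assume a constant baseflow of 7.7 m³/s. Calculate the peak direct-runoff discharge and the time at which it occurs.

Subtracting baseflow gives direct-runoff ordinates: 0.0, 5.4, 29.3, 72.0, 104.5, 64.3, 39.5, 24.3, 14.9, 9.2, 5.6, 3.5, 0.0 m³/s.
The maximum is 104.5 m³/s, occurring at the reading for t = 06:30.

Q_p = 104.5 m³/s at t = 06:30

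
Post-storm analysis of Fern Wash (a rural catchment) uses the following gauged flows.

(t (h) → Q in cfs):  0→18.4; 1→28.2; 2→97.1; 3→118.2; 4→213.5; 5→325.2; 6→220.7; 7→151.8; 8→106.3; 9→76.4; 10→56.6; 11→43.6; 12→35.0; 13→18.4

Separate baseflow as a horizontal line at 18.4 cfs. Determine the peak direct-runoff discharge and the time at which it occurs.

Q_p = 306.8 cfs at t = 5 h

Subtracting baseflow gives direct-runoff ordinates: 0.0, 9.8, 78.7, 99.8, 195.1, 306.8, 202.3, 133.4, 87.9, 58.0, 38.2, 25.2, 16.6, 0.0 cfs.
The maximum is 306.8 cfs, occurring at the reading for t = 5 h.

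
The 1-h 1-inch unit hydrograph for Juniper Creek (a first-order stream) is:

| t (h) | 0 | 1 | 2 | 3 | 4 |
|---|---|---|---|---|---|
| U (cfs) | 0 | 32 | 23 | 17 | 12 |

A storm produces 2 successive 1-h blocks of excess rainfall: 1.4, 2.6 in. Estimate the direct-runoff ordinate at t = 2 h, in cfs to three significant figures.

By discrete convolution, Q_j = Σ (P_i / 1 in) · U_{j−i}.
At t = 2 h (j=2): Q = (1.4/1)·23 + (2.6/1)·32 = 115 cfs.

Q ≈ 115 cfs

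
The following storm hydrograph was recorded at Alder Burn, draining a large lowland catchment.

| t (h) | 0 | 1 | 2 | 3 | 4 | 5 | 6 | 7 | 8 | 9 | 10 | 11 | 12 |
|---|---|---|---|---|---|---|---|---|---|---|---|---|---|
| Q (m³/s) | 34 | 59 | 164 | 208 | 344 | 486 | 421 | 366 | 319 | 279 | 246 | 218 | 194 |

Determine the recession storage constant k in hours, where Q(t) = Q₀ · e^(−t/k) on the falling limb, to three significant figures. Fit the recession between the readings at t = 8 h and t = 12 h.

On the falling limb, Q drops from 319 to 194 m³/s between t = 8 h and t = 12 h (Δt = 4 h).
k = −Δt / ln(Q₂/Q₁) = −4 / ln(194/319) = 8.04 h.

k ≈ 8.04 h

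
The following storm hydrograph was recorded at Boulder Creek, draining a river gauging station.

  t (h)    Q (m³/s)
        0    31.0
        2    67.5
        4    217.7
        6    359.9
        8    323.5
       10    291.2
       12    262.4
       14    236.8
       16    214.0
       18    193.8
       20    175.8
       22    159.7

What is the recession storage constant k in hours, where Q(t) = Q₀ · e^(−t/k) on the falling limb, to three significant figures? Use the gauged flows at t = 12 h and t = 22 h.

k ≈ 20.1 h

On the falling limb, Q drops from 262.4 to 159.7 m³/s between t = 12 h and t = 22 h (Δt = 10 h).
k = −Δt / ln(Q₂/Q₁) = −10 / ln(159.7/262.4) = 20.1 h.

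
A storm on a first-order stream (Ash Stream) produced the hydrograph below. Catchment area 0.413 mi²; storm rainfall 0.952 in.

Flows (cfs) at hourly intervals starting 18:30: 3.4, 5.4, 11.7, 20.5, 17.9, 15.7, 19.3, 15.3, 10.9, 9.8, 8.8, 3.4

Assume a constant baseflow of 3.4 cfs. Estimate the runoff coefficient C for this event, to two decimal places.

C ≈ 0.40

ΣQ_DR = 101.3 cfs; V = ΣQ_DR·Δt = 3.647 × 10^5 ft³.
Runoff depth d = V / A = 0.3801 in.
C = d / P = 0.3801 / 0.952 = 0.40.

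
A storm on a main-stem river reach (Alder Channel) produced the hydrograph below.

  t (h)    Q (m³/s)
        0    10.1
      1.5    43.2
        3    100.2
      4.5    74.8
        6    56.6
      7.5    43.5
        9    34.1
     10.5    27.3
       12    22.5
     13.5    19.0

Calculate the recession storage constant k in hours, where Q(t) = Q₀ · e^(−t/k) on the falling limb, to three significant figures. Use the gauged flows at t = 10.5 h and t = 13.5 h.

k ≈ 8.28 h

On the falling limb, Q drops from 27.3 to 19.0 m³/s between t = 10.5 h and t = 13.5 h (Δt = 3 h).
k = −Δt / ln(Q₂/Q₁) = −3 / ln(19.0/27.3) = 8.28 h.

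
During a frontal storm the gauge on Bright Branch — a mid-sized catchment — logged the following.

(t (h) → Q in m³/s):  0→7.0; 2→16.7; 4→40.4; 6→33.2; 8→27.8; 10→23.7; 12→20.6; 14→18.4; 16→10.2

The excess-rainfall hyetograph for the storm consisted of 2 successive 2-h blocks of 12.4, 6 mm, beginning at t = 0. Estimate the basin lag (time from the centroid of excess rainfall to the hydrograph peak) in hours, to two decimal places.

Centroid of excess rainfall: t_c = Σ P_i·t̄_i / ΣP_i = 1.6522 h (block centres at 1, 3 h).
Hydrograph peak occurs at t = 4 h, so basin lag t_L = 4 − 1.6522 = 2.35 h.

t_L ≈ 2.35 h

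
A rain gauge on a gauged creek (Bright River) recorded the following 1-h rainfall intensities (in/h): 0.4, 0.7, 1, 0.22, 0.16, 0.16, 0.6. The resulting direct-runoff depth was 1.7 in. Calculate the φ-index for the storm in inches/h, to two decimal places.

Only the 4 blocks with intensity above φ contribute runoff: 0.4, 0.7, 1, 0.6 in/h.
Σ(I−φ)·Δt = d  ⇒  (0.4+0.7+1+0.6 − 4φ)·1 = 1.7
φ = (2.700 − 1.7/1) / 4 = 0.25 in/h.

φ ≈ 0.25 in/h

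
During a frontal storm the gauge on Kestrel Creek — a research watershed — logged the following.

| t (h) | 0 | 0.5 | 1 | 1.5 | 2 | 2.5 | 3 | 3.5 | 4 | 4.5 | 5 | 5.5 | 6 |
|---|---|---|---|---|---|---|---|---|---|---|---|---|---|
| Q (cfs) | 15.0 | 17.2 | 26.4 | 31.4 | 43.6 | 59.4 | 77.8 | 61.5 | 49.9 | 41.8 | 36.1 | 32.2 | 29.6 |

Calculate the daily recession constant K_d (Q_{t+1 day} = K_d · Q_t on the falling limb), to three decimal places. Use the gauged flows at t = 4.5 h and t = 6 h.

Between t = 4.5 h and t = 6 h the flow falls from 41.8 to 29.6 cfs over 3×0.5 h = 1.5 h.
Per-interval ratio K = (29.6/41.8)^(1/3) = 0.8913; K_d = K^(24/0.5) = 0.004.

K_d ≈ 0.004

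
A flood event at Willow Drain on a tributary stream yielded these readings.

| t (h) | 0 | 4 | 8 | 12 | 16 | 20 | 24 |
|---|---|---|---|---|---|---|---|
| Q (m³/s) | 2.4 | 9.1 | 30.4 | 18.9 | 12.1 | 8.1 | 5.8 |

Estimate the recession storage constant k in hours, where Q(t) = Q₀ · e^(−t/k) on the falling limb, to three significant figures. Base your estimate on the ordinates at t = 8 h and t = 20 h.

On the falling limb, Q drops from 30.4 to 8.1 m³/s between t = 8 h and t = 20 h (Δt = 12 h).
k = −Δt / ln(Q₂/Q₁) = −12 / ln(8.1/30.4) = 9.07 h.

k ≈ 9.07 h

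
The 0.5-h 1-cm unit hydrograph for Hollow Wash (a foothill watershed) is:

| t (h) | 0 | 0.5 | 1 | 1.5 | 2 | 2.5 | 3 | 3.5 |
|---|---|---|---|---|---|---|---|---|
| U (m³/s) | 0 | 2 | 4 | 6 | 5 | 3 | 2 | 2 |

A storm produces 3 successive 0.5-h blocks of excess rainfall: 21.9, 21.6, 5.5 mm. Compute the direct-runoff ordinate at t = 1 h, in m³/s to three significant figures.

By discrete convolution, Q_j = Σ (P_i / 10 mm) · U_{j−i}.
At t = 1 h (j=2): Q = (21.9/10)·4 + (21.6/10)·2 + (5.5/10)·0 = 13.1 m³/s.

Q ≈ 13.1 m³/s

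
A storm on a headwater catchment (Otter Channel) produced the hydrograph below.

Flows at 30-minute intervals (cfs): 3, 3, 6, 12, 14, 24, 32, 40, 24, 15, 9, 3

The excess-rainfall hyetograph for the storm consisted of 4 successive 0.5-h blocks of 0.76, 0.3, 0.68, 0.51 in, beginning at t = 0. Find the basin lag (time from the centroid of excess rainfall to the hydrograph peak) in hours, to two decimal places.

t_L ≈ 2.54 h

Centroid of excess rainfall: t_c = Σ P_i·t̄_i / ΣP_i = 0.9589 h (block centres at 0.25, 0.75, 1.25, 1.75 h).
Hydrograph peak occurs at t = 3.5 h, so basin lag t_L = 3.5 − 0.9589 = 2.54 h.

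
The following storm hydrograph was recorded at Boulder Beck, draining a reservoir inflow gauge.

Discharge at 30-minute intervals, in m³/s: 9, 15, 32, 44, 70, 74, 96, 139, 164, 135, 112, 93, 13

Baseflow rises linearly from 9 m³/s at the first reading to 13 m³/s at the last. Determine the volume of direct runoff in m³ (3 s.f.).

V ≈ 1.54 × 10^6 m³

Direct-runoff ordinates (Q − Q_b): 0.00, 5.67, 22.33, 34.00, 59.67, 63.33, 85.00, 127.67, 152.33, 123.00, 99.67, 80.33, 0.00 m³/s.
ΣQ_DR = 853.0 m³/s.
With Δt = 0.5 h = 1800 s, V = ΣQ_DR · Δt = 853.0 × 1800 = 1.54 × 10^6 m³.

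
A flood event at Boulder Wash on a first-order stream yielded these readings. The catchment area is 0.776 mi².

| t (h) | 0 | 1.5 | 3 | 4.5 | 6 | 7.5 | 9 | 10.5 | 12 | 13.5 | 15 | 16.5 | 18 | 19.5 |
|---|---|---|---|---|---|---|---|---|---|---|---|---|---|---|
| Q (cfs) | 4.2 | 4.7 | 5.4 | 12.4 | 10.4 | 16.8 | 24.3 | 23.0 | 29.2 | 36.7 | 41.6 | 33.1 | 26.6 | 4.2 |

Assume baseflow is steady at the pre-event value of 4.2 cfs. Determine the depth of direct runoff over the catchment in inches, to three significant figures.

d ≈ 0.640 in

Direct runoff: 0.0, 0.5, 1.2, 8.2, 6.2, 12.6, 20.1, 18.8, 25.0, 32.5, 37.4, 28.9, 22.4, 0.0 cfs; ΣQ_DR = 213.8 cfs.
V = ΣQ_DR · Δt = 213.8 × 5400 s = 1.155 × 10^6 ft³.
Over A = 0.776 mi², depth = V / A = 0.640 in.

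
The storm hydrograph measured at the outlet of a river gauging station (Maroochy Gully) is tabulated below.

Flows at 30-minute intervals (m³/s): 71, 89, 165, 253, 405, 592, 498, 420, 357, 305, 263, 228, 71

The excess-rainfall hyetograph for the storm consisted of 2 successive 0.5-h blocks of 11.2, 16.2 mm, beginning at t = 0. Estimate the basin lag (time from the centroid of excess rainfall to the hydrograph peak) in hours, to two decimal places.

Centroid of excess rainfall: t_c = Σ P_i·t̄_i / ΣP_i = 0.5456 h (block centres at 0.25, 0.75 h).
Hydrograph peak occurs at t = 2.5 h, so basin lag t_L = 2.5 − 0.5456 = 1.95 h.

t_L ≈ 1.95 h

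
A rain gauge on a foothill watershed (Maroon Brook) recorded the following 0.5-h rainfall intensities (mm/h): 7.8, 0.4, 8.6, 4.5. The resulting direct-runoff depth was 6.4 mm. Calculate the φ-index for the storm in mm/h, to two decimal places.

Only the 3 blocks with intensity above φ contribute runoff: 7.8, 8.6, 4.5 mm/h.
Σ(I−φ)·Δt = d  ⇒  (7.8+8.6+4.5 − 3φ)·0.5 = 6.4
φ = (20.90 − 6.4/0.5) / 3 = 2.70 mm/h.

φ ≈ 2.70 mm/h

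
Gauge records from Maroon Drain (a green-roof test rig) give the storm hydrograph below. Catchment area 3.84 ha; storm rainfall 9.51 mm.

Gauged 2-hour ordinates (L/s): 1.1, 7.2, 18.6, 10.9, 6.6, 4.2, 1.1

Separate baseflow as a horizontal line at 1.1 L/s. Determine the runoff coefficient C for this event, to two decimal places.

ΣQ_DR = 42.00 L/s; V = ΣQ_DR·Δt = 3.024 × 10^5 L.
Runoff depth d = V / A = 7.875 mm.
C = d / P = 7.875 / 9.51 = 0.83.

C ≈ 0.83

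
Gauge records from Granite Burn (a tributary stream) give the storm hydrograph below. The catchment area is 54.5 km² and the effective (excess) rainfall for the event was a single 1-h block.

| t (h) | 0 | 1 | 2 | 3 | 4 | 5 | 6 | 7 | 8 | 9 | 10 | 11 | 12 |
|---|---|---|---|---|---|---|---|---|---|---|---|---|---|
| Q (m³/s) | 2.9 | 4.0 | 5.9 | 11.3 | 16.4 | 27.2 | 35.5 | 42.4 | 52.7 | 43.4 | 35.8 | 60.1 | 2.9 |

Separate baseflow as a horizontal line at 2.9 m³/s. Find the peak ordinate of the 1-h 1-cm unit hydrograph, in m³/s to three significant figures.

U_p ≈ 28.6 m³/s

Direct runoff: 0.0, 1.1, 3.0, 8.4, 13.5, 24.3, 32.6, 39.5, 49.8, 40.5, 32.9, 57.2, 0.0 m³/s; ΣQ_DR = 302.8 m³/s, peak = 57.2 m³/s.
Runoff depth d = ΣQ_DR·Δt / A = 302.8 × 3600 / (54.5 km²) = 20.00 mm.
The 1-cm UH is the DRH scaled by (10 mm)/d, so U_p = 57.2 × 10/20.00 = 28.6 m³/s.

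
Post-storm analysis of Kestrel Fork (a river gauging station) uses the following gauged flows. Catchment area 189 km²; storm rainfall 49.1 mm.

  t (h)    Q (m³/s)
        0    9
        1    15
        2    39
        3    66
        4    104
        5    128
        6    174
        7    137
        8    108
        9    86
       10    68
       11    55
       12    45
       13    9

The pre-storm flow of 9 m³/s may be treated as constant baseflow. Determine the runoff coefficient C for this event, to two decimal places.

C ≈ 0.36

ΣQ_DR = 917.0 m³/s; V = ΣQ_DR·Δt = 3.301 × 10^6 m³.
Runoff depth d = V / A = 17.47 mm.
C = d / P = 17.47 / 49.1 = 0.36.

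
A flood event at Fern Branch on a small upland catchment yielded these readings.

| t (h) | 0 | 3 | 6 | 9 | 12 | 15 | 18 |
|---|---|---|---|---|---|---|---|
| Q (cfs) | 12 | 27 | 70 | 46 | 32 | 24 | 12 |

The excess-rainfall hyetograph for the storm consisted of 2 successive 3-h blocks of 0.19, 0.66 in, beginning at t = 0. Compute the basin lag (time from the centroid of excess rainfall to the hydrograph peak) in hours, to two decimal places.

Centroid of excess rainfall: t_c = Σ P_i·t̄_i / ΣP_i = 3.8294 h (block centres at 1.5, 4.5 h).
Hydrograph peak occurs at t = 6 h, so basin lag t_L = 6 − 3.8294 = 2.17 h.

t_L ≈ 2.17 h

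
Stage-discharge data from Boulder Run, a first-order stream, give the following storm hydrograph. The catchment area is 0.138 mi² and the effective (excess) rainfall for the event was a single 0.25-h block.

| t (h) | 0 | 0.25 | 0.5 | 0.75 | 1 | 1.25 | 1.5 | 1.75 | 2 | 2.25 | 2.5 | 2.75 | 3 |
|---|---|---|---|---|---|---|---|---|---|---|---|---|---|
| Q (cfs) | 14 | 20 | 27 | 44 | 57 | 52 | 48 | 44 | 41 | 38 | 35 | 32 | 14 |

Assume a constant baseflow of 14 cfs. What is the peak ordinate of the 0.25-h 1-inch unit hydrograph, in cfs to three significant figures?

U_p ≈ 53.9 cfs

Direct runoff: 0.0, 6.0, 13.0, 30.0, 43.0, 38.0, 34.0, 30.0, 27.0, 24.0, 21.0, 18.0, 0.0 cfs; ΣQ_DR = 284.0 cfs, peak = 43.0 cfs.
Runoff depth d = ΣQ_DR·Δt / A = 284.0 × 900 / (0.138 mi²) = 0.7972 in.
The 1-inch UH is the DRH scaled by (1 in)/d, so U_p = 43.0 × 1/0.7972 = 53.9 cfs.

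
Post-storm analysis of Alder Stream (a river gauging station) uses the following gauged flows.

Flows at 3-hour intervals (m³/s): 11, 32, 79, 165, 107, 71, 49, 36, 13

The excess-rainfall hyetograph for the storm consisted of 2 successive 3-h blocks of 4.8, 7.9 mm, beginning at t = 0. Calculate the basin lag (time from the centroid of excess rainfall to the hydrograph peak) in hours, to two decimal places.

t_L ≈ 5.63 h

Centroid of excess rainfall: t_c = Σ P_i·t̄_i / ΣP_i = 3.3661 h (block centres at 1.5, 4.5 h).
Hydrograph peak occurs at t = 9 h, so basin lag t_L = 9 − 3.3661 = 5.63 h.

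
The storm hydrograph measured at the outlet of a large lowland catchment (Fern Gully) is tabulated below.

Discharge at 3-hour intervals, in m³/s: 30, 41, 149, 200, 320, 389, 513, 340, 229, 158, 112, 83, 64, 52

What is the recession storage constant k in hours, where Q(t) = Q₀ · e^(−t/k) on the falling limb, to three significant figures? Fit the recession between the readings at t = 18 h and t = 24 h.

On the falling limb, Q drops from 513 to 229 m³/s between t = 18 h and t = 24 h (Δt = 6 h).
k = −Δt / ln(Q₂/Q₁) = −6 / ln(229/513) = 7.44 h.

k ≈ 7.44 h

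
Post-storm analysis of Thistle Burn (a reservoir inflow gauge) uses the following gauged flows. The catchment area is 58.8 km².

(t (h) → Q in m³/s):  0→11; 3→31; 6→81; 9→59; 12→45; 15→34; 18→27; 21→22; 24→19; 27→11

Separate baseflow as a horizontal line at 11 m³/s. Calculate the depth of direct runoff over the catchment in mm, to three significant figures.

d ≈ 42.2 mm

Direct runoff: 0.0, 20.0, 70.0, 48.0, 34.0, 23.0, 16.0, 11.0, 8.0, 0.0 m³/s; ΣQ_DR = 230.0 m³/s.
V = ΣQ_DR · Δt = 230.0 × 10800 s = 2.484 × 10^6 m³.
Over A = 58.8 km², depth = V / A = 42.2 mm.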